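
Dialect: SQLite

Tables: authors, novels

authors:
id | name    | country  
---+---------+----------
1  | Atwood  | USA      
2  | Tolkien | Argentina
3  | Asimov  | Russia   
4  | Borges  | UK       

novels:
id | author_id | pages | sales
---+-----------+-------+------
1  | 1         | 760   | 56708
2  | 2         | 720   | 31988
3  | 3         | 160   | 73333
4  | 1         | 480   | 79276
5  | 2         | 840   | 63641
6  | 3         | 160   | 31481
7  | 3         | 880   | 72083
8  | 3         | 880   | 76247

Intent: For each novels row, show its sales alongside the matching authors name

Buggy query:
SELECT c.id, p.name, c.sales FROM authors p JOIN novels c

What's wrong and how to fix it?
Bug: Missing join condition: each novels row is matched to all authors rows instead of just its own

Fix: Specify the join condition linking the foreign key to the parent id

Corrected query:
SELECT c.id, p.name, c.sales FROM authors p JOIN novels c ON c.author_id = p.id

Result:
id | name    | sales
---+---------+------
1  | Atwood  | 56708
2  | Tolkien | 31988
3  | Asimov  | 73333
4  | Atwood  | 79276
5  | Tolkien | 63641
6  | Asimov  | 31481
7  | Asimov  | 72083
8  | Asimov  | 76247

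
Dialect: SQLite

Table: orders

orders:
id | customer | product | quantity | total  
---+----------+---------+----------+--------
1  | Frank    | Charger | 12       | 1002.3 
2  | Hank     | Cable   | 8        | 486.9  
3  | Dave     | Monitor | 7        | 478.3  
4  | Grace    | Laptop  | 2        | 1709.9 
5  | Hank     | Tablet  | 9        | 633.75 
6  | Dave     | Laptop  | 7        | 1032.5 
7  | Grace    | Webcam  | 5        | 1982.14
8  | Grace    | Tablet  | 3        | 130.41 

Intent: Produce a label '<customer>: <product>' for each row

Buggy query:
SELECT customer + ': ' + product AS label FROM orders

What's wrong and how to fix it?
Bug: SQLite uses || for string concatenation; + coerces text to numbers (yielding 0)

Fix: Replace + with || to concatenate text

Corrected query:
SELECT customer || ': ' || product AS label FROM orders

Result:
label         
--------------
Frank: Charger
Hank: Cable   
Dave: Monitor 
Grace: Laptop 
Hank: Tablet  
Dave: Laptop  
Grace: Webcam 
Grace: Tablet 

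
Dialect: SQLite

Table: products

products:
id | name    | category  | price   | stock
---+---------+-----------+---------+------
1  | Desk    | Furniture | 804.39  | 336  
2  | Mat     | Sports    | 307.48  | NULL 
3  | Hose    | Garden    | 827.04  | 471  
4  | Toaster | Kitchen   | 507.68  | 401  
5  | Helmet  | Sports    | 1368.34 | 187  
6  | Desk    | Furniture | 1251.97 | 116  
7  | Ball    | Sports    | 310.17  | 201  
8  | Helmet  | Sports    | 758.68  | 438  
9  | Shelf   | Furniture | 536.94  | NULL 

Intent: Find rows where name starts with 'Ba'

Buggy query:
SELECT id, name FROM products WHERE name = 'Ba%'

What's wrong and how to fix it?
Bug: '=' compares the literal string including the % character; pattern matching needs LIKE

Fix: Replace '=' with LIKE so 'Ba%' is treated as a pattern

Corrected query:
SELECT id, name FROM products WHERE name LIKE 'Ba%'

Result:
id | name
---+-----
7  | Ball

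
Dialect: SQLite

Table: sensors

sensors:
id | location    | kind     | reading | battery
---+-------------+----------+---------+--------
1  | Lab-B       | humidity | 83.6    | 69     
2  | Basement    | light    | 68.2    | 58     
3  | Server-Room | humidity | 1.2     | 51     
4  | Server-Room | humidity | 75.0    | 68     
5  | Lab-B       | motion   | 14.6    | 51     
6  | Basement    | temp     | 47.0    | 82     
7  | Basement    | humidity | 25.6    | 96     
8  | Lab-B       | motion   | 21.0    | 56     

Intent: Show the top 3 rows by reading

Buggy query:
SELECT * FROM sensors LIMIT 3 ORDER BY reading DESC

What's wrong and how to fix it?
Bug: LIMIT must come after ORDER BY

Fix: Swap the clauses: ORDER BY first, then LIMIT

Corrected query:
SELECT * FROM sensors ORDER BY reading DESC LIMIT 3

Result:
id | location    | kind     | reading | battery
---+-------------+----------+---------+--------
1  | Lab-B       | humidity | 83.6    | 69     
4  | Server-Room | humidity | 75      | 68     
2  | Basement    | light    | 68.2    | 58     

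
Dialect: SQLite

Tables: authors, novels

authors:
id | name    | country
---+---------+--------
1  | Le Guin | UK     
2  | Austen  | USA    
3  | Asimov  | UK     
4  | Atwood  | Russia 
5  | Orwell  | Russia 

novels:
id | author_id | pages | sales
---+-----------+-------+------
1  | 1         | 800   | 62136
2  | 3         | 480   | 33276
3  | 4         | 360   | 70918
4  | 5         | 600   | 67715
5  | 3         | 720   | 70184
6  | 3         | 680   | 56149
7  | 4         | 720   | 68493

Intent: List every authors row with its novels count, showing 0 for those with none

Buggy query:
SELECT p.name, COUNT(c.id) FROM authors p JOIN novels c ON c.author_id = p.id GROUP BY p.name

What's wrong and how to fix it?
Bug: An inner join excludes parents with zero children

Fix: Switch to LEFT JOIN to retain unmatched parent rows

Corrected query:
SELECT p.name, COUNT(c.id) FROM authors p LEFT JOIN novels c ON c.author_id = p.id GROUP BY p.name

Result:
name    | COUNT(c.id)
--------+------------
Asimov  | 3          
Atwood  | 2          
Austen  | 0          
Le Guin | 1          
Orwell  | 1          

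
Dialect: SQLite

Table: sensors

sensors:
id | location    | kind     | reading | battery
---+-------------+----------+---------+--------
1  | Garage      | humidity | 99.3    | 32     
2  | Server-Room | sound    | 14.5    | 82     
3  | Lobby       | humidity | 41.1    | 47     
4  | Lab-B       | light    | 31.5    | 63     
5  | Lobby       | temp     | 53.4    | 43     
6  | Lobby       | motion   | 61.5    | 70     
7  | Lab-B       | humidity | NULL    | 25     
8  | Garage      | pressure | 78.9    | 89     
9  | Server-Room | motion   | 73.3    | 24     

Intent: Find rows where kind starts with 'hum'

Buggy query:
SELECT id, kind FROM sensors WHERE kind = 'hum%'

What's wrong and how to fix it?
Bug: Wildcards only work with LIKE; '=' treats '%' as a literal character

Fix: Use LIKE for wildcard pattern matching

Corrected query:
SELECT id, kind FROM sensors WHERE kind LIKE 'hum%'

Result:
id | kind    
---+---------
1  | humidity
3  | humidity
7  | humidity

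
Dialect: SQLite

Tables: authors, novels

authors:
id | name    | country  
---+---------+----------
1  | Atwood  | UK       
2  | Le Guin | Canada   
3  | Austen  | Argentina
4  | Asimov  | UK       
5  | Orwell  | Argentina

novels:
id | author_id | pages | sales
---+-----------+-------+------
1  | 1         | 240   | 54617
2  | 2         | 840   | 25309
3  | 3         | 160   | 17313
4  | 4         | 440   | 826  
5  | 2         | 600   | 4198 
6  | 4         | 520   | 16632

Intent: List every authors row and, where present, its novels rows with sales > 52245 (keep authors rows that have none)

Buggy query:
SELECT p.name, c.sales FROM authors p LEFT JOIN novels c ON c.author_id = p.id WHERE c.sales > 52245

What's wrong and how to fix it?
Bug: A WHERE condition on the right-hand table after LEFT JOIN drops unmatched parents

Fix: Put 'c.sales > 52245' in the JOIN's ON clause instead of WHERE

Corrected query:
SELECT p.name, c.sales FROM authors p LEFT JOIN novels c ON c.author_id = p.id AND c.sales > 52245

Result:
name    | sales
--------+------
Atwood  | 54617
Le Guin | NULL 
Austen  | NULL 
Asimov  | NULL 
Orwell  | NULL 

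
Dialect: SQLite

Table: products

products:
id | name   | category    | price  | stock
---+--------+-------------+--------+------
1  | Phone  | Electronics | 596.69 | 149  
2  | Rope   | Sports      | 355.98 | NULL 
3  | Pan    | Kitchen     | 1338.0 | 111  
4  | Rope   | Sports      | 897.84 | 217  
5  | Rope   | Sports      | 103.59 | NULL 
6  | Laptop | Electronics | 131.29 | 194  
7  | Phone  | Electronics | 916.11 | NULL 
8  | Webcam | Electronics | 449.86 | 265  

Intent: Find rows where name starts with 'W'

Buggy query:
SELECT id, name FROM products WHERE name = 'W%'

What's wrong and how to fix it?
Bug: Wildcards only work with LIKE; '=' treats '%' as a literal character

Fix: Use LIKE for wildcard pattern matching

Corrected query:
SELECT id, name FROM products WHERE name LIKE 'W%'

Result:
id | name  
---+-------
8  | Webcam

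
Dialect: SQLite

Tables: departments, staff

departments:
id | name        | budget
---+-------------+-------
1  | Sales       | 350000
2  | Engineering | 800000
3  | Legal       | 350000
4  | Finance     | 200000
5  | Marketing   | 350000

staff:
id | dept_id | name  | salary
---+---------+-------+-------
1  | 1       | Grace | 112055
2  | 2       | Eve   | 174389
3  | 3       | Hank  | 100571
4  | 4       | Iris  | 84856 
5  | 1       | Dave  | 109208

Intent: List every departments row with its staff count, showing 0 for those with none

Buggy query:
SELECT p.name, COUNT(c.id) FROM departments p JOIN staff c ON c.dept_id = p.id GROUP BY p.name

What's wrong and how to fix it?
Bug: An inner join excludes parents with zero children

Fix: Use LEFT JOIN so parents without children still appear (COUNT(c.id) gives 0)

Corrected query:
SELECT p.name, COUNT(c.id) FROM departments p LEFT JOIN staff c ON c.dept_id = p.id GROUP BY p.name

Result:
name        | COUNT(c.id)
------------+------------
Engineering | 1          
Finance     | 1          
Legal       | 1          
Marketing   | 0          
Sales       | 2          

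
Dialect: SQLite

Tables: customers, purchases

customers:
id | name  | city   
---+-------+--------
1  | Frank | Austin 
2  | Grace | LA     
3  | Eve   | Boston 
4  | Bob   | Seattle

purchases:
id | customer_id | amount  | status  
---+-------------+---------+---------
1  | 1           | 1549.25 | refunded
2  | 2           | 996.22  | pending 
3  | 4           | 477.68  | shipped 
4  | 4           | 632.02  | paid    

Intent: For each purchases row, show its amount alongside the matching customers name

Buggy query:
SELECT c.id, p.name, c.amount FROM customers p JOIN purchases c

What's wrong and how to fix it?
Bug: JOIN with no ON clause produces a cartesian product; every purchases row pairs with every customers row

Fix: Specify the join condition linking the foreign key to the parent id

Corrected query:
SELECT c.id, p.name, c.amount FROM customers p JOIN purchases c ON c.customer_id = p.id

Result:
id | name  | amount 
---+-------+--------
1  | Frank | 1549.25
2  | Grace | 996.22 
3  | Bob   | 477.68 
4  | Bob   | 632.02 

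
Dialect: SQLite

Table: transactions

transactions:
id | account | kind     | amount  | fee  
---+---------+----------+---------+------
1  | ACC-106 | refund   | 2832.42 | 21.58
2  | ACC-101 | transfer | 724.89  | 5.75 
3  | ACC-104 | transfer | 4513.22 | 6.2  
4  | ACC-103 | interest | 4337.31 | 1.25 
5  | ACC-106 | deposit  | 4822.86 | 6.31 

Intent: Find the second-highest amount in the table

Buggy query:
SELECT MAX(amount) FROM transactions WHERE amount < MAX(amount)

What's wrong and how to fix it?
Bug: The inner MAX is an aggregate inside WHERE, which is not allowed

Fix: Compute the overall MAX in a subquery, then take MAX of rows below it

Corrected query:
SELECT MAX(amount) FROM transactions WHERE amount < (SELECT MAX(amount) FROM transactions)

Result:
MAX(amount)
-----------
4513.22    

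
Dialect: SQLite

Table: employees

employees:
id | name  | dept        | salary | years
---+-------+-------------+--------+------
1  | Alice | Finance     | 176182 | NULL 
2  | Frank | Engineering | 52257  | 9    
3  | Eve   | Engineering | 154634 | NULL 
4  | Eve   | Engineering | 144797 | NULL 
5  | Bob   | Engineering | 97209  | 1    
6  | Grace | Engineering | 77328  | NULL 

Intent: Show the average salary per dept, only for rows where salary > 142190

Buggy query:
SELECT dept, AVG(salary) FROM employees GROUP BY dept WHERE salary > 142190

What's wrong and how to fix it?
Bug: WHERE cannot follow GROUP BY

Fix: Place WHERE between FROM and GROUP BY

Corrected query:
SELECT dept, AVG(salary) FROM employees WHERE salary > 142190 GROUP BY dept

Result:
dept        | AVG(salary)
------------+------------
Engineering | 149715.5   
Finance     | 176182     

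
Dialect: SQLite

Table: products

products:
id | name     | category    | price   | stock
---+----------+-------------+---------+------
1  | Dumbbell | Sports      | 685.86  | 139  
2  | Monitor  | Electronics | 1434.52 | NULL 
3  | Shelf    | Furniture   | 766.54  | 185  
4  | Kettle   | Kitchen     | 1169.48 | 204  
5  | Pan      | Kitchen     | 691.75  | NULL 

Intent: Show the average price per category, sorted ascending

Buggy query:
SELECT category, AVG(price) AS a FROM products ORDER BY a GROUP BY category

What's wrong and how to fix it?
Bug: GROUP BY must precede ORDER BY

Fix: Move ORDER BY to the end, after GROUP BY

Corrected query:
SELECT category, AVG(price) AS a FROM products GROUP BY category ORDER BY a

Result:
category    | a      
------------+--------
Sports      | 685.86 
Furniture   | 766.54 
Kitchen     | 930.615
Electronics | 1434.52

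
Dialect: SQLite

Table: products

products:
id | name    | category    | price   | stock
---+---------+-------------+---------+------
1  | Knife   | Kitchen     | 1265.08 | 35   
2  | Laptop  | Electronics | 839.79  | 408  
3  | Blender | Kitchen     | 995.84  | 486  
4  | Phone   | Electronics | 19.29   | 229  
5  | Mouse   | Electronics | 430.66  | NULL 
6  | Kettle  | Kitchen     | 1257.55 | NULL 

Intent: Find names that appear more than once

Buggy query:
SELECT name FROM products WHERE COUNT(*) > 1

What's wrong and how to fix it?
Bug: COUNT(*) is an aggregate and cannot be used in WHERE

Fix: Group first, then use HAVING for the count condition

Corrected query:
SELECT name FROM products GROUP BY name HAVING COUNT(*) > 1

Result:
(no rows)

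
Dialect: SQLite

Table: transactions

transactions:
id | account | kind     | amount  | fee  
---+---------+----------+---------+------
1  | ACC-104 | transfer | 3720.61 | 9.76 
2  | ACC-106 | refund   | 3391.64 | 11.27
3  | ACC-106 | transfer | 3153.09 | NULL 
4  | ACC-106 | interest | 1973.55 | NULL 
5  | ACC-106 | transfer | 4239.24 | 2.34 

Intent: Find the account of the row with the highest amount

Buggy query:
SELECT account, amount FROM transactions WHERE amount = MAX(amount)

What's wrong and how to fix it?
Bug: WHERE is evaluated per row; an aggregate over the whole table isn't defined there

Fix: Wrap MAX in a scalar subquery so WHERE compares against a single value

Corrected query:
SELECT account, amount FROM transactions WHERE amount = (SELECT MAX(amount) FROM transactions)

Result:
account | amount 
--------+--------
ACC-106 | 4239.24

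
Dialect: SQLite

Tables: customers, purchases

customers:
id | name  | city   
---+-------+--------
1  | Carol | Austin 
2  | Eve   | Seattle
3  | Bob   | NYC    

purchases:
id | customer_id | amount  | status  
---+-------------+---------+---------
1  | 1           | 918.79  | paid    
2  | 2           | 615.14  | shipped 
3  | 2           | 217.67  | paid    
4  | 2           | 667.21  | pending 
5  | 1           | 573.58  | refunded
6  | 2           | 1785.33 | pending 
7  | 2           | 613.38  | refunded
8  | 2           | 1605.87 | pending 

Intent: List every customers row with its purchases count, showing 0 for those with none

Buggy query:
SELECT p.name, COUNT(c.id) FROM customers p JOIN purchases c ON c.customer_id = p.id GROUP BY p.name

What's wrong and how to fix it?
Bug: An inner join excludes parents with zero children

Fix: Switch to LEFT JOIN to retain unmatched parent rows

Corrected query:
SELECT p.name, COUNT(c.id) FROM customers p LEFT JOIN purchases c ON c.customer_id = p.id GROUP BY p.name

Result:
name  | COUNT(c.id)
------+------------
Bob   | 0          
Carol | 2          
Eve   | 6          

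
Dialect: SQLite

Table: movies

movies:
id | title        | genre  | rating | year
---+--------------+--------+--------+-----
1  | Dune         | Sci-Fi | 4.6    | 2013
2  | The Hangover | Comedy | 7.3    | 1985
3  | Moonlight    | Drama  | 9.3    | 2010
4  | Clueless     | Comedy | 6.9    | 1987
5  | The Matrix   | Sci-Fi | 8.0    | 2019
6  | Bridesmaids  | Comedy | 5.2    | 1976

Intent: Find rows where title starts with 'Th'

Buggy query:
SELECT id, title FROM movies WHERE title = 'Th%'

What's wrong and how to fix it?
Bug: '=' compares the literal string including the % character; pattern matching needs LIKE

Fix: Replace '=' with LIKE so 'Th%' is treated as a pattern

Corrected query:
SELECT id, title FROM movies WHERE title LIKE 'Th%'

Result:
id | title       
---+-------------
2  | The Hangover
5  | The Matrix  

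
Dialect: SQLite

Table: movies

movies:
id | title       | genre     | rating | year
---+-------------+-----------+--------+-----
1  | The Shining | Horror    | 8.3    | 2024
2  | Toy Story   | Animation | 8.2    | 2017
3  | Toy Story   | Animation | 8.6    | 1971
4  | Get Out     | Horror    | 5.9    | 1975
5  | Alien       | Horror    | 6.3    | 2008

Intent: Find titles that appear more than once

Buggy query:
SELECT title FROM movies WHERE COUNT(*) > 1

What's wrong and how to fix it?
Bug: COUNT(*) is an aggregate and cannot be used in WHERE

Fix: GROUP BY title, then filter groups with HAVING COUNT(*) > 1

Corrected query:
SELECT title FROM movies GROUP BY title HAVING COUNT(*) > 1

Result:
title    
---------
Toy Story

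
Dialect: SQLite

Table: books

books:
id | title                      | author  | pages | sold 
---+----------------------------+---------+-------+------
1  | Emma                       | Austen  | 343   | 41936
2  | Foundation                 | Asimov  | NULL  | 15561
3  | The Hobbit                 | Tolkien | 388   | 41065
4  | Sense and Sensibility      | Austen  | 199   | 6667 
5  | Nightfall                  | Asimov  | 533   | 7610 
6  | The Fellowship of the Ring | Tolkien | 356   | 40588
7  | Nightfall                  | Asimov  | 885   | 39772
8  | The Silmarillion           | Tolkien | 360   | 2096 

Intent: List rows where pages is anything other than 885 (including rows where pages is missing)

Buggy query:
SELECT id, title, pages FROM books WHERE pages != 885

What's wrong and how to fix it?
Bug: Inequality against NULL is unknown, not true; rows with NULL are dropped

Fix: Handle NULL separately with IS NULL alongside the inequality

Corrected query:
SELECT id, title, pages FROM books WHERE pages != 885 OR pages IS NULL

Result:
id | title                      | pages
---+----------------------------+------
1  | Emma                       | 343  
2  | Foundation                 | NULL 
3  | The Hobbit                 | 388  
4  | Sense and Sensibility      | 199  
5  | Nightfall                  | 533  
6  | The Fellowship of the Ring | 356  
8  | The Silmarillion           | 360  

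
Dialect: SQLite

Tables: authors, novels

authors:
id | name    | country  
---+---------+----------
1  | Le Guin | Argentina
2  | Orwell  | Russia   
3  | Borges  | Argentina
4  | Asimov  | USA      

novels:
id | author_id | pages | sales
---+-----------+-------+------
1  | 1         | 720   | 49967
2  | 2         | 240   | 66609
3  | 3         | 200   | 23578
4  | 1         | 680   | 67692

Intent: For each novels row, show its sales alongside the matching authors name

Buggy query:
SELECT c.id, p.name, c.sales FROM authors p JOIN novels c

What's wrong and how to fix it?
Bug: Missing join condition: each novels row is matched to all authors rows instead of just its own

Fix: Add ON c.author_id = p.id to the JOIN

Corrected query:
SELECT c.id, p.name, c.sales FROM authors p JOIN novels c ON c.author_id = p.id

Result:
id | name    | sales
---+---------+------
1  | Le Guin | 49967
2  | Orwell  | 66609
3  | Borges  | 23578
4  | Le Guin | 67692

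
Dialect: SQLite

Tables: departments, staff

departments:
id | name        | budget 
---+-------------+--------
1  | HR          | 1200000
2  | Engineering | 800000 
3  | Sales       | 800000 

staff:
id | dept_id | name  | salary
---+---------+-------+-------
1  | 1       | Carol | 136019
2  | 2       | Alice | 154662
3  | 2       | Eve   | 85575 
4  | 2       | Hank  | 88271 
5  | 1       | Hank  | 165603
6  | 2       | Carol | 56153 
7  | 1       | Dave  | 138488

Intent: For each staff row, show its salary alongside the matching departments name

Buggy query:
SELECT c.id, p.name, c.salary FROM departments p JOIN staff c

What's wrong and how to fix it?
Bug: JOIN with no ON clause produces a cartesian product; every staff row pairs with every departments row

Fix: Add ON c.dept_id = p.id to the JOIN

Corrected query:
SELECT c.id, p.name, c.salary FROM departments p JOIN staff c ON c.dept_id = p.id

Result:
id | name        | salary
---+-------------+-------
1  | HR          | 136019
2  | Engineering | 154662
3  | Engineering | 85575 
4  | Engineering | 88271 
5  | HR          | 165603
6  | Engineering | 56153 
7  | HR          | 138488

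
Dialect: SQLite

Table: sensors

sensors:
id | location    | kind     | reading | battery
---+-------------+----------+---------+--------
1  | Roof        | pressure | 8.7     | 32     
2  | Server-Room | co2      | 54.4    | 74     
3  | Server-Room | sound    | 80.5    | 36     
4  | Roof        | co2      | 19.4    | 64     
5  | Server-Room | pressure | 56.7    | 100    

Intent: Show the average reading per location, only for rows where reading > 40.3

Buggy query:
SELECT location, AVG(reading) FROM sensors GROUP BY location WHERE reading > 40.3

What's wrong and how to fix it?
Bug: Row-level WHERE must come before GROUP BY in the clause order

Fix: Move the WHERE clause before GROUP BY

Corrected query:
SELECT location, AVG(reading) FROM sensors WHERE reading > 40.3 GROUP BY location

Result:
location    | AVG(reading)
------------+-------------
Server-Room | 63.866667   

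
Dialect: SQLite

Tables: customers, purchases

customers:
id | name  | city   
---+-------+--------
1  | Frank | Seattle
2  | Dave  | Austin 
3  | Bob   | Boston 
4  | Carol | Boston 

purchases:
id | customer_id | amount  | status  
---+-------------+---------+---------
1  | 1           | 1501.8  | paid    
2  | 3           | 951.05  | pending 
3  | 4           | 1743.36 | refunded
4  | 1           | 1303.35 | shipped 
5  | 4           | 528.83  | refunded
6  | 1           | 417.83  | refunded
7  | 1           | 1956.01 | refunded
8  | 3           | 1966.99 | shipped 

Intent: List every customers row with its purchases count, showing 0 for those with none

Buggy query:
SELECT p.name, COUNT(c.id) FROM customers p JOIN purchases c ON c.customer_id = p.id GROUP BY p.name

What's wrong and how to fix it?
Bug: INNER JOIN drops customers rows that have no matching purchases rows

Fix: Use LEFT JOIN so parents without children still appear (COUNT(c.id) gives 0)

Corrected query:
SELECT p.name, COUNT(c.id) FROM customers p LEFT JOIN purchases c ON c.customer_id = p.id GROUP BY p.name

Result:
name  | COUNT(c.id)
------+------------
Bob   | 2          
Carol | 2          
Dave  | 0          
Frank | 4          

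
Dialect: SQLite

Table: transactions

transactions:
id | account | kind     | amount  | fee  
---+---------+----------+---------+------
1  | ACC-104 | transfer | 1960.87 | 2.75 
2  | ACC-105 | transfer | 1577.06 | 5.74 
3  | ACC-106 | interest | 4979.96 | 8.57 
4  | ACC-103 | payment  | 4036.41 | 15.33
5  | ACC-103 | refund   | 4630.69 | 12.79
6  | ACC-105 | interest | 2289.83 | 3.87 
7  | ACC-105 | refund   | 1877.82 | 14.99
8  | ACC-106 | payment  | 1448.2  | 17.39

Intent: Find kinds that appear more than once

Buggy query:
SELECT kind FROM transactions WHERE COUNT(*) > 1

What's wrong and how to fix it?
Bug: WHERE can't reference COUNT(*); aggregates are computed after WHERE

Fix: GROUP BY kind, then filter groups with HAVING COUNT(*) > 1

Corrected query:
SELECT kind FROM transactions GROUP BY kind HAVING COUNT(*) > 1

Result:
kind    
--------
interest
payment 
refund  
transfer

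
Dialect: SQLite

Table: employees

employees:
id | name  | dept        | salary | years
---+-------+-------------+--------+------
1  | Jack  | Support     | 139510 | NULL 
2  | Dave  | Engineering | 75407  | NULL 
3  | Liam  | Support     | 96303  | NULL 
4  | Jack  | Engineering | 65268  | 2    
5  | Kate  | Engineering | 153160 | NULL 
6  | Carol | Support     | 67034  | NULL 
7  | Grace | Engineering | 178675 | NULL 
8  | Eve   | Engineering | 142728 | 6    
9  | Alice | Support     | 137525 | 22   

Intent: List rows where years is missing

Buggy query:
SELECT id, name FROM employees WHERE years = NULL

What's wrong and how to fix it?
Bug: Comparing to NULL with '=' never matches; NULL = NULL is unknown, not true

Fix: Replace '= NULL' with 'IS NULL'

Corrected query:
SELECT id, name FROM employees WHERE years IS NULL

Result:
id | name 
---+------
1  | Jack 
2  | Dave 
3  | Liam 
5  | Kate 
6  | Carol
7  | Grace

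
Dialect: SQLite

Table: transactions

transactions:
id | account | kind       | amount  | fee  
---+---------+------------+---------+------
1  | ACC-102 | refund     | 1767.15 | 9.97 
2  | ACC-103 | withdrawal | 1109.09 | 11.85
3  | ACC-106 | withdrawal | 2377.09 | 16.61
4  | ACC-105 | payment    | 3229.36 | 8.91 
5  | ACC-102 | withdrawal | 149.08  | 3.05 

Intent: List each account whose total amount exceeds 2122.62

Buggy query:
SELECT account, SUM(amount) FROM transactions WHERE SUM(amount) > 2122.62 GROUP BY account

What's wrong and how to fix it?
Bug: SUM(amount) is an aggregate, but WHERE filters rows before aggregation

Fix: Use HAVING (which filters groups after aggregation) instead of WHERE

Corrected query:
SELECT account, SUM(amount) FROM transactions GROUP BY account HAVING SUM(amount) > 2122.62

Result:
account | SUM(amount)
--------+------------
ACC-105 | 3229.36    
ACC-106 | 2377.09    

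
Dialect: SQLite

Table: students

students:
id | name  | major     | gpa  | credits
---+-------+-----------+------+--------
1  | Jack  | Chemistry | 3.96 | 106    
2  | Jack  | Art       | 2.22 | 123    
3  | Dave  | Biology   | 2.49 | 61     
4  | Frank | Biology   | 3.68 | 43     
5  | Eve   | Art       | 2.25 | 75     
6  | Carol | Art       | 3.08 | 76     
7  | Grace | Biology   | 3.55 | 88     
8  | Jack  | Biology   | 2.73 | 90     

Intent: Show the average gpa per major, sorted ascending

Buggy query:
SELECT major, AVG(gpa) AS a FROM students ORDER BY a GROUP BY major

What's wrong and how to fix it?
Bug: GROUP BY must precede ORDER BY

Fix: Move ORDER BY to the end, after GROUP BY

Corrected query:
SELECT major, AVG(gpa) AS a FROM students GROUP BY major ORDER BY a

Result:
major     | a       
----------+---------
Art       | 2.516667
Biology   | 3.1125  
Chemistry | 3.96    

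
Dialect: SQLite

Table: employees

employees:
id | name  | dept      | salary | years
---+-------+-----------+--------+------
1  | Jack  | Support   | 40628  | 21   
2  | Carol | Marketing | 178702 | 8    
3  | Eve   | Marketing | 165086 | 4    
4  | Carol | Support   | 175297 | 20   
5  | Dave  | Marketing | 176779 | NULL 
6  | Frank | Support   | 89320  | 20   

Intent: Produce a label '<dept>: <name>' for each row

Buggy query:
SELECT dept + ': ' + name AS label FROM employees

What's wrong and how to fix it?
Bug: SQLite uses || for string concatenation; + coerces text to numbers (yielding 0)

Fix: Replace + with || to concatenate text

Corrected query:
SELECT dept || ': ' || name AS label FROM employees

Result:
label           
----------------
Support: Jack   
Marketing: Carol
Marketing: Eve  
Support: Carol  
Marketing: Dave 
Support: Frank  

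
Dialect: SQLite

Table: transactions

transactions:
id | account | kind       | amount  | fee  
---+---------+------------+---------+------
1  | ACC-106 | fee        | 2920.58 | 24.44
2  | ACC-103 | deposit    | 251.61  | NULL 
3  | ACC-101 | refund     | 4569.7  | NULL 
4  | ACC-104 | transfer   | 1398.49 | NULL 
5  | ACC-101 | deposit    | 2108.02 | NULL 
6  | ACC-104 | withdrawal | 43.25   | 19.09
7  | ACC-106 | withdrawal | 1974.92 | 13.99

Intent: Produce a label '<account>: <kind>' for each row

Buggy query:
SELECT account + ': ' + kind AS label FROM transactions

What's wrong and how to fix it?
Bug: SQLite uses || for string concatenation; + coerces text to numbers (yielding 0)

Fix: Replace + with || to concatenate text

Corrected query:
SELECT account || ': ' || kind AS label FROM transactions

Result:
label              
-------------------
ACC-106: fee       
ACC-103: deposit   
ACC-101: refund    
ACC-104: transfer  
ACC-101: deposit   
ACC-104: withdrawal
ACC-106: withdrawal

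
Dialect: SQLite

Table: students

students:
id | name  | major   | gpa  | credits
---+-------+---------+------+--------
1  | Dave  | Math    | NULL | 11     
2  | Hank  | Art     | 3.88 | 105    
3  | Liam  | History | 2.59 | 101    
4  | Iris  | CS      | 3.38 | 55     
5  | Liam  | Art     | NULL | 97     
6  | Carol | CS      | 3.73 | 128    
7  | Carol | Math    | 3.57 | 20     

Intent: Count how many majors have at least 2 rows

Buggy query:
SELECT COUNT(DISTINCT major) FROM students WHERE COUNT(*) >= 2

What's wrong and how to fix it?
Bug: WHERE filters individual rows, not groups, so a group-level COUNT is invalid there

Fix: Group first with HAVING COUNT(*) >= 2, then COUNT the resulting groups

Corrected query:
SELECT COUNT(*) FROM (SELECT major FROM students GROUP BY major HAVING COUNT(*) >= 2)

Result:
COUNT(*)
--------
3       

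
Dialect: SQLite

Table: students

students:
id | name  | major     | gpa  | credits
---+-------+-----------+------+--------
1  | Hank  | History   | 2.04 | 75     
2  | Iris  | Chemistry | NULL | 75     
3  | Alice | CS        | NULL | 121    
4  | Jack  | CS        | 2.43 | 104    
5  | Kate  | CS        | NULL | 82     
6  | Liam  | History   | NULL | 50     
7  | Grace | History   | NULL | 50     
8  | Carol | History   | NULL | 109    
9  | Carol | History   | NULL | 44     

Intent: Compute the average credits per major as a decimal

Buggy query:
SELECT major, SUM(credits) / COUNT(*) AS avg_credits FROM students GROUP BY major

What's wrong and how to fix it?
Bug: Both operands are integers, so '/' performs integer division and truncates

Fix: Multiply by 1.0 (or CAST to REAL) to force floating-point division

Corrected query:
SELECT major, SUM(credits) * 1.0 / COUNT(*) AS avg_credits FROM students GROUP BY major

Result:
major     | avg_credits
----------+------------
CS        | 102.333333 
Chemistry | 75         
History   | 65.6       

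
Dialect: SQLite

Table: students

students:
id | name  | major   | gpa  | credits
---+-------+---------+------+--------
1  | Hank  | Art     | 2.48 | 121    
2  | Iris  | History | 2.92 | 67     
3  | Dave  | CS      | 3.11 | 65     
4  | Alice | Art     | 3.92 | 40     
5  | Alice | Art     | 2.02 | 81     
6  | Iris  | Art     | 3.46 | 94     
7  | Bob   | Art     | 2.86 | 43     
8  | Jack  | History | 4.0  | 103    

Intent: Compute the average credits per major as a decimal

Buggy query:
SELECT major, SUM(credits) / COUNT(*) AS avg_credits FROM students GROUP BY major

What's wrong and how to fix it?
Bug: Both operands are integers, so '/' performs integer division and truncates

Fix: Multiply by 1.0 (or CAST to REAL) to force floating-point division

Corrected query:
SELECT major, SUM(credits) * 1.0 / COUNT(*) AS avg_credits FROM students GROUP BY major

Result:
major   | avg_credits
--------+------------
Art     | 75.8       
CS      | 65         
History | 85         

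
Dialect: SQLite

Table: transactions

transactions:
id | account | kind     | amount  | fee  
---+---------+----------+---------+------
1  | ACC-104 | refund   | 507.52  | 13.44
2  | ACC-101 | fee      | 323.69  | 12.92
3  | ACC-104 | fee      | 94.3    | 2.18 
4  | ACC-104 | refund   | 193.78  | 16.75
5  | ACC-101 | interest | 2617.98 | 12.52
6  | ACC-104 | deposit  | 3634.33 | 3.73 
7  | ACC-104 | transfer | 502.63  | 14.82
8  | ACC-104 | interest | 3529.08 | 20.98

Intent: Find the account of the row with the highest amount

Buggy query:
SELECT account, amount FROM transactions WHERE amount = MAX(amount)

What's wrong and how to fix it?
Bug: WHERE is evaluated per row; an aggregate over the whole table isn't defined there

Fix: Wrap MAX in a scalar subquery so WHERE compares against a single value

Corrected query:
SELECT account, amount FROM transactions WHERE amount = (SELECT MAX(amount) FROM transactions)

Result:
account | amount 
--------+--------
ACC-104 | 3634.33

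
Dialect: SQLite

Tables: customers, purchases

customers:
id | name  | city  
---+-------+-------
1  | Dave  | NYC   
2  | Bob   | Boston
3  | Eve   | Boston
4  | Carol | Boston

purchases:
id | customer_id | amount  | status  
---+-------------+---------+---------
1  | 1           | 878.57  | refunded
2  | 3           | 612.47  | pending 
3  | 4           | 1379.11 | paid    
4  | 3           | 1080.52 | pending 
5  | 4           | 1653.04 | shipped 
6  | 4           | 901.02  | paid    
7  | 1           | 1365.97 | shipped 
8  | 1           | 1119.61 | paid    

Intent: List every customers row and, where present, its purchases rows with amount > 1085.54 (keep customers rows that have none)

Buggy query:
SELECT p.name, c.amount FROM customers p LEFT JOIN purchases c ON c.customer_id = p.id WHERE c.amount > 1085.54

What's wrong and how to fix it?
Bug: Filtering c.amount in WHERE discards the NULL rows produced by LEFT JOIN, turning it into an inner join

Fix: Move the right-table condition into the ON clause so unmatched parents are kept

Corrected query:
SELECT p.name, c.amount FROM customers p LEFT JOIN purchases c ON c.customer_id = p.id AND c.amount > 1085.54

Result:
name  | amount 
------+--------
Dave  | 1119.61
Dave  | 1365.97
Bob   | NULL   
Eve   | NULL   
Carol | 1379.11
Carol | 1653.04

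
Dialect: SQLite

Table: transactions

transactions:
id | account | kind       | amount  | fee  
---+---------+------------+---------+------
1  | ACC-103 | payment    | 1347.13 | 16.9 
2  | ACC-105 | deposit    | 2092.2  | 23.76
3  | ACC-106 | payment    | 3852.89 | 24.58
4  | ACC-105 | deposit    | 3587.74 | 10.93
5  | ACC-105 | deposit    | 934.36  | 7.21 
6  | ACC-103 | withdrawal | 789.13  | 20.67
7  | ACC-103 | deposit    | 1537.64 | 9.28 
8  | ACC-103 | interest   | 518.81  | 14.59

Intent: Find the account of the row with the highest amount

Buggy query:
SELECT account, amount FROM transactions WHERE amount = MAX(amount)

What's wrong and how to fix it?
Bug: WHERE is evaluated per row; an aggregate over the whole table isn't defined there

Fix: Use a subquery: WHERE amount = (SELECT MAX(amount) FROM transactions)

Corrected query:
SELECT account, amount FROM transactions WHERE amount = (SELECT MAX(amount) FROM transactions)

Result:
account | amount 
--------+--------
ACC-106 | 3852.89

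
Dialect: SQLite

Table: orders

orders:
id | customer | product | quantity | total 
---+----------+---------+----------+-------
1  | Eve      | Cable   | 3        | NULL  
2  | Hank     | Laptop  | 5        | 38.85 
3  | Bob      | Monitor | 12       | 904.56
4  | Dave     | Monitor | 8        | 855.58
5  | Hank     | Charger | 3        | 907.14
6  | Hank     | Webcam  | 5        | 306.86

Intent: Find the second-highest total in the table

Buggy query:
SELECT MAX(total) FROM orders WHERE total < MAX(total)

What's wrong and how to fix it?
Bug: MAX(total) on the right of the comparison is an aggregate-in-WHERE error

Fix: Compute the overall MAX in a subquery, then take MAX of rows below it

Corrected query:
SELECT MAX(total) FROM orders WHERE total < (SELECT MAX(total) FROM orders)

Result:
MAX(total)
----------
904.56    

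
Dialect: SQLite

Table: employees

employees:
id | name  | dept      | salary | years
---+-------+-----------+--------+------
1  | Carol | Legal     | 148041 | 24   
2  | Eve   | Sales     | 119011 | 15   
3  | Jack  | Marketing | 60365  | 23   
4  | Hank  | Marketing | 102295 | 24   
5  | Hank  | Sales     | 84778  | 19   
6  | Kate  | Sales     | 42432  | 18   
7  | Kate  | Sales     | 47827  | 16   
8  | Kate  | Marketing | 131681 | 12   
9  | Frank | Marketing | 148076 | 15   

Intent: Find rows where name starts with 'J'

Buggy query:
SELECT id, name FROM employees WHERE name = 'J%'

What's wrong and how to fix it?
Bug: '=' compares the literal string including the % character; pattern matching needs LIKE

Fix: Replace '=' with LIKE so 'J%' is treated as a pattern

Corrected query:
SELECT id, name FROM employees WHERE name LIKE 'J%'

Result:
id | name
---+-----
3  | Jack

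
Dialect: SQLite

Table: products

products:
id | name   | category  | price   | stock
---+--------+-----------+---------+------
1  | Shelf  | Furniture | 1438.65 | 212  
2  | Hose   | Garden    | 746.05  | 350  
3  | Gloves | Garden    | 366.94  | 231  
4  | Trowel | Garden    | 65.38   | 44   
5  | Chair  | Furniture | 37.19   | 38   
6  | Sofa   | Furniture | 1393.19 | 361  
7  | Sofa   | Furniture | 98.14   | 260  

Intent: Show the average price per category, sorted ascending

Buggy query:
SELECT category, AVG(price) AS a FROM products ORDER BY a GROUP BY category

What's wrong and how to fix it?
Bug: GROUP BY must precede ORDER BY

Fix: Reorder: SELECT … FROM … GROUP BY … ORDER BY …

Corrected query:
SELECT category, AVG(price) AS a FROM products GROUP BY category ORDER BY a

Result:
category  | a       
----------+---------
Garden    | 392.79  
Furniture | 741.7925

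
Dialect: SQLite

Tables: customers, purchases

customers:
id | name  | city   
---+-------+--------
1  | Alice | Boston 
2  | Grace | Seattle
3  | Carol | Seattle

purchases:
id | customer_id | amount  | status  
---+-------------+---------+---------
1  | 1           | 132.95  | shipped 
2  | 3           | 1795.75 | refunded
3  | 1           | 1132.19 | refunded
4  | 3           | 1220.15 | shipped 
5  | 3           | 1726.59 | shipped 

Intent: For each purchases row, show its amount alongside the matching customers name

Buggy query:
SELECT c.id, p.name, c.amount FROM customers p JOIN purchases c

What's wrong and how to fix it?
Bug: JOIN with no ON clause produces a cartesian product; every purchases row pairs with every customers row

Fix: Add ON c.customer_id = p.id to the JOIN

Corrected query:
SELECT c.id, p.name, c.amount FROM customers p JOIN purchases c ON c.customer_id = p.id

Result:
id | name  | amount 
---+-------+--------
1  | Alice | 132.95 
2  | Carol | 1795.75
3  | Alice | 1132.19
4  | Carol | 1220.15
5  | Carol | 1726.59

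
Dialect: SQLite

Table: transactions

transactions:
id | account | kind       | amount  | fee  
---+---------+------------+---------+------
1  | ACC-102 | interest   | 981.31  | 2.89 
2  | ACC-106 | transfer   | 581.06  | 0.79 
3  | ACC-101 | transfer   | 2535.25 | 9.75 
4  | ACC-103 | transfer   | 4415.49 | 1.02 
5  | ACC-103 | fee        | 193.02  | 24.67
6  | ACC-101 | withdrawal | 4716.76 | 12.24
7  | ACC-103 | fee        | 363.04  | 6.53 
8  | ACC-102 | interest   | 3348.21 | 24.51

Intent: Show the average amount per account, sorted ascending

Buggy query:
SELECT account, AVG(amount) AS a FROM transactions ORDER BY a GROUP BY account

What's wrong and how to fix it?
Bug: GROUP BY must precede ORDER BY

Fix: Move ORDER BY to the end, after GROUP BY

Corrected query:
SELECT account, AVG(amount) AS a FROM transactions GROUP BY account ORDER BY a

Result:
account | a          
--------+------------
ACC-106 | 581.06     
ACC-103 | 1657.183333
ACC-102 | 2164.76    
ACC-101 | 3626.005   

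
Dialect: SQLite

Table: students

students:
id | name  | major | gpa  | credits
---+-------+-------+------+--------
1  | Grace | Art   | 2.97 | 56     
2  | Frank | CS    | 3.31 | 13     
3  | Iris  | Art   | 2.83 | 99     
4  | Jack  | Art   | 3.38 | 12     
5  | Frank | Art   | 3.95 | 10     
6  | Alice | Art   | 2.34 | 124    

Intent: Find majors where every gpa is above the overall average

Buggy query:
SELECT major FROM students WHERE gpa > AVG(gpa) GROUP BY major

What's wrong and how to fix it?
Bug: WHERE evaluates per row before aggregation, so AVG() is unavailable

Fix: Use a subquery for AVG and a HAVING MIN(...) filter so the condition holds for every row in the group

Corrected query:
SELECT major FROM students GROUP BY major HAVING MIN(gpa) > (SELECT AVG(gpa) FROM students)

Result:
major
-----
CS   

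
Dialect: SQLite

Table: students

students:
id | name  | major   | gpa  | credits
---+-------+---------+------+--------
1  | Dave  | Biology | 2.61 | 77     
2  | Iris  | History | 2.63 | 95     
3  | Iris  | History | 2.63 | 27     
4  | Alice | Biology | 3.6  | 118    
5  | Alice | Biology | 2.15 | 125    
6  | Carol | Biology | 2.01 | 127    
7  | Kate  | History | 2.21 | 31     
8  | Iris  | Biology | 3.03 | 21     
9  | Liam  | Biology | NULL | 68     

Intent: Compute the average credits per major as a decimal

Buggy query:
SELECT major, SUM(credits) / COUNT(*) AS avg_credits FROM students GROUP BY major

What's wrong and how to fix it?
Bug: Both operands are integers, so '/' performs integer division and truncates

Fix: Cast one side to REAL so the division keeps the fractional part

Corrected query:
SELECT major, SUM(credits) * 1.0 / COUNT(*) AS avg_credits FROM students GROUP BY major

Result:
major   | avg_credits
--------+------------
Biology | 89.333333  
History | 51         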